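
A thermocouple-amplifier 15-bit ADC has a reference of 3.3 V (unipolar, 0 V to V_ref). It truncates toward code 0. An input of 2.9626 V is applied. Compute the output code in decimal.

code 29417

LSB = 3.3 V / 32768 = 100.71 µV.
(V_in − V_low)/LSB = (2.9626 − 0) / 0.000100708 = 29417.720.
So the output code is 29417.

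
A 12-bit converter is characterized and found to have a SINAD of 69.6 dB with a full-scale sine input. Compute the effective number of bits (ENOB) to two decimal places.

ENOB = (SINAD − 1.76) / 6.02 = (69.6 − 1.76)/6.02 = 11.269.

11.27 bits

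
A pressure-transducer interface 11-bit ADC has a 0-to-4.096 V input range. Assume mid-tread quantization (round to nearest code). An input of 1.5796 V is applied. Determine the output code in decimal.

Full-scale span = 4.096 V; LSB = 4.096/2^11 = 2.000 mV.
(V_in − V_low)/LSB = (1.5796 − 0) / 0.002 = 789.800.
So the output code is 790.

code 790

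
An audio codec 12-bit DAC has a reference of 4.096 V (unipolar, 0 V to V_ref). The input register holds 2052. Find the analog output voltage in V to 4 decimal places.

2.0520 V

LSB = 4.096 V / 2^12 = 1.000 mV.
V_out = 0 + 2052 × 0.001 V = 2.052 V.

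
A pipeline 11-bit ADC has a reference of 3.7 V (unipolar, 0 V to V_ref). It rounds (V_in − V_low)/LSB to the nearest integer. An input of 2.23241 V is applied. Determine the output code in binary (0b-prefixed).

code 0b10011010100 (decimal 1236)

With 2048 levels over 3.7 V, one step is 1.807 mV.
Input sits at 1235.669 steps above V_low.
So the output code is 1236.
In binary (0b-prefixed): 0b10011010100.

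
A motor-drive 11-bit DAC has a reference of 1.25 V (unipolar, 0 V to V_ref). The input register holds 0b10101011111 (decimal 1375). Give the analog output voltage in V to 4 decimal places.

LSB = 1.25 V / 2^11 = 0.610 mV.
Code 0b10101011111 = 1375 decimal.
V_out = 0 + 1375 × 0.000610352 V = 0.839233 V.

0.8392 V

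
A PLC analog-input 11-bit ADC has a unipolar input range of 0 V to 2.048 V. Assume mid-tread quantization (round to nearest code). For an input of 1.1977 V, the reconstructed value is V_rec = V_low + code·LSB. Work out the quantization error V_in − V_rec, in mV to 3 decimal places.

One LSB is 2.048 V / 2048 = 1.000 mV.
(1.1977 − 0)/0.001 = 1197.7000; round gives code 1198.
Code 1198 maps back to 0 + 1198×0.001 V = 1.198 V.
Difference: -0.0003 V → -0.300 mV.

-0.300 mV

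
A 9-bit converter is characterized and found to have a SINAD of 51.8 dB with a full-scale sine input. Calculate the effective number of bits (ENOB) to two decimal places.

8.31 bits

ENOB = (SINAD − 1.76) / 6.02 = (51.8 − 1.76)/6.02 = 8.312.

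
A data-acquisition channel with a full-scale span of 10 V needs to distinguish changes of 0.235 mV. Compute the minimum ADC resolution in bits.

Number of steps required ≥ 10 V / 0.235 mV = 42553.19.
Need 2^N ≥ 42553.19; 2^15 = 32768, 2^16 = 65536.
Minimum N = 16.

16 bits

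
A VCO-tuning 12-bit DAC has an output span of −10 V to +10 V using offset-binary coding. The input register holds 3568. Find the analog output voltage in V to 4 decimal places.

LSB = 20 V / 2^12 = 4.883 mV.
V_out = (−10) + 3568 × 0.00488281 V = 7.42188 V.

7.4219 V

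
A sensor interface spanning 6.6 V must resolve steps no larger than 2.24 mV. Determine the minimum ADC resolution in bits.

12 bits

Number of steps required ≥ 6.6 V / 2.24 mV = 2946.43.
Need 2^N ≥ 2946.43; 2^11 = 2048, 2^12 = 4096.
Minimum N = 12.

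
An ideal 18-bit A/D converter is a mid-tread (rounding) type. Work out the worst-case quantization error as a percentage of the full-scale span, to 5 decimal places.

0.00019 %

Rounding → worst-case error = ½ LSB = V_FS/2^19, so 100/524288 = 0.000190735 % of full scale.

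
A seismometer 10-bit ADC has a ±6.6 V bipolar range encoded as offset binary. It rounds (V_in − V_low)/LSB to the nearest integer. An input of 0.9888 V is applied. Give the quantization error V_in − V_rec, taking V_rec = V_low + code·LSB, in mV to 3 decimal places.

-3.778 mV

LSB = 13.2/2^10 = 12.891 mV.
Scaled input = 588.7069 LSBs, so code = 589.
Code 589 maps back to (−6.6) + 589×0.0128906 V = 0.99257812 V.
V_in − V_rec = -0.00377812 V = -3.778 mV.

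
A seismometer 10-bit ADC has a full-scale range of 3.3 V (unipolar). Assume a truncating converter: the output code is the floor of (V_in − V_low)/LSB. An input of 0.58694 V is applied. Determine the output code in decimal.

code 182

With 1024 levels over 3.3 V, one step is 3.223 mV.
(V_in − V_low)/LSB = (0.58694 − 0) / 0.00322266 = 182.129.
So the output code is 182.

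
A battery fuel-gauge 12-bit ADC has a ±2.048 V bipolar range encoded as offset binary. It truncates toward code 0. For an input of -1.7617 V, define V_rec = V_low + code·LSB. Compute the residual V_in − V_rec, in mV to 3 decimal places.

One LSB is 4.096 V / 4096 = 1.000 mV.
(V_in − V_low)/LSB = (-1.7617 − (−2.048))/0.001 = 286.3000 → code 286 (floor).
Code 286 maps back to (−2.048) + 286×0.001 V = -1.762 V.
Error = -1.7617 − (−1.762) = 0.0003 V = 0.300 mV.

0.300 mV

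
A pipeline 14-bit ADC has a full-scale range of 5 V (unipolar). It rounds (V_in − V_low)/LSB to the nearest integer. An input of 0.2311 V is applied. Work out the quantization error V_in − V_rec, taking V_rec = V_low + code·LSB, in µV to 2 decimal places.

81.93 µV

Step size: 5 V ÷ 2^14 = 305.18 µV.
(0.2311 − 0)/0.000305176 = 757.2685; round gives code 757.
Code 757 maps back to 0 + 757×0.000305176 V = 0.23101807 V.
V_in − V_rec = 8.19336e-05 V = 81.93 µV.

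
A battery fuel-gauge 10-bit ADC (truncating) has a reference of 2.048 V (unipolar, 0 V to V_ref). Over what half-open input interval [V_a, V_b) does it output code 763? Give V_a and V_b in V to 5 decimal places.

[1.52600 V, 1.52800 V)

LSB = 2.048/2^10 = 2.000 mV.
V_a = V_low + 763·LSB = 1.526 V; V_b = V_low + 764·LSB = 1.528 V.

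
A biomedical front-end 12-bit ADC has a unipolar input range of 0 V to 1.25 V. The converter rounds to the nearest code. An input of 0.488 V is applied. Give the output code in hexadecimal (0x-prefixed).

LSB = 1.25 V / 4096 = 305.18 µV.
Input sits at 1599.078 steps above V_low.
round(1599.078) = 1599.
In hexadecimal (0x-prefixed): 0x63F.

code 0x63F (decimal 1599)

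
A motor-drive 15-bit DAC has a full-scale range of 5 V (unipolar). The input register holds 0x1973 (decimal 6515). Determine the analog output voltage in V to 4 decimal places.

0.9941 V

LSB = 5 V / 2^15 = 152.59 µV.
Code 0x1973 = 6515 decimal.
V_out = 0 + 6515 × 0.000152588 V = 0.99411 V.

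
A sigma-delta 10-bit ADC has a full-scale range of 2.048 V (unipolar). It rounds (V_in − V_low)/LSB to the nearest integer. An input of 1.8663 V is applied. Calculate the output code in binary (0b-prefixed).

With 1024 levels over 2.048 V, one step is 2.000 mV.
Input sits at 933.150 steps above V_low.
round(933.150) = 933.
In binary (0b-prefixed): 0b1110100101.

code 0b1110100101 (decimal 933)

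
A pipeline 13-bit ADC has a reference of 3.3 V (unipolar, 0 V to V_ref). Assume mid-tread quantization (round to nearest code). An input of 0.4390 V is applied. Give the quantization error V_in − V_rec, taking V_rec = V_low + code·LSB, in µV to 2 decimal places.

-86.91 µV

Step size: 3.3 V ÷ 2^13 = 402.83 µV.
(0.4390 − 0)/0.000402832 = 1089.7842; round gives code 1090.
V_rec = 0 + 1090·0.000402832 = 0.43908691 V.
Difference: -8.69141e-05 V → -86.91 µV.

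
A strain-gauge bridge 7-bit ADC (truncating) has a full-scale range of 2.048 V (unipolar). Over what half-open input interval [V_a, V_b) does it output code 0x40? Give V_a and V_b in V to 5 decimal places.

LSB = 2.048/2^7 = 16.000 mV.
Code 0x40 = 64 decimal.
V_a = V_low + 64·LSB = 1.024 V; V_b = V_low + 65·LSB = 1.04 V.

[1.02400 V, 1.04000 V)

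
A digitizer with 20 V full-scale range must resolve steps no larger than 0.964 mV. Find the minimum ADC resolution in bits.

Number of steps required ≥ 20 V / 0.964 mV = 20746.89.
Need 2^N ≥ 20746.89; 2^14 = 16384, 2^15 = 32768.
Minimum N = 15.

15 bits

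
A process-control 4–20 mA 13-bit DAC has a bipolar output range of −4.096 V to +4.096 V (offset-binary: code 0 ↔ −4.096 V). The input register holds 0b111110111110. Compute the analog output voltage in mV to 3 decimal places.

-66.000 mV

LSB = 8.192 V / 2^13 = 1.000 mV.
Code 0b111110111110 = 4030 decimal.
V_out = (−4.096) + 4030 × 0.001 V = -0.066 V.
= -66.000 mV.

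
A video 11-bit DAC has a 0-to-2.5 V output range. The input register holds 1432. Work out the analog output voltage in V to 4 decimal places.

1.7480 V

LSB = 2.5 V / 2^11 = 1.221 mV.
V_out = 0 + 1432 × 0.0012207 V = 1.74805 V.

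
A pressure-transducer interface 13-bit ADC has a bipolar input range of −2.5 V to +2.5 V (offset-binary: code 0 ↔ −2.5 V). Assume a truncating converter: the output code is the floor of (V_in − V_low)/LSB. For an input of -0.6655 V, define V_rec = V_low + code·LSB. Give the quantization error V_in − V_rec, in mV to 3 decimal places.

LSB = 5/2^13 = 0.610 mV.
(V_in − V_low)/LSB = (-0.6655 − (−2.5))/0.000610352 = 3005.6448 → code 3005 (floor).
Reconstructed: -0.66589355 V.
V_in − V_rec = 0.000393555 V = 0.394 mV.

0.394 mV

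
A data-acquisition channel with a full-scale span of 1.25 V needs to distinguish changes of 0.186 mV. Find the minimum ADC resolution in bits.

Number of steps required ≥ 1.25 V / 0.186 mV = 6720.43.
Need 2^N ≥ 6720.43; 2^12 = 4096, 2^13 = 8192.
Minimum N = 13.

13 bits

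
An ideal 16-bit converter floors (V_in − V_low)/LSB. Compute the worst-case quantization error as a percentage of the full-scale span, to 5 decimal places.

Truncating → worst-case error = 1 LSB = V_FS/2^16, so 100/65536 = 0.00152588 % of full scale.

0.00153 %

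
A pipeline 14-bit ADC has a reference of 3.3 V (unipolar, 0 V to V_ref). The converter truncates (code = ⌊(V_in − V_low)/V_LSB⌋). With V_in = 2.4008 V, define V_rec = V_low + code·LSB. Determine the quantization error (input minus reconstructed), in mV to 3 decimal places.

0.123 mV

One LSB is 3.3 V / 16384 = 201.42 µV.
(V_in − V_low)/LSB = (2.4008 − 0)/0.000201416 = 11919.6082 → code 11919 (floor).
Reconstructed: 2.4006775 V.
Difference: 0.00012251 V → 0.123 mV.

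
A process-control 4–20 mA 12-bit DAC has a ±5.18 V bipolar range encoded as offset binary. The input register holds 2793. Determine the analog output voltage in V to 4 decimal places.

LSB = 10.36 V / 2^12 = 2.529 mV.
V_out = (−5.18) + 2793 × 0.0025293 V = 1.88433 V.

1.8843 V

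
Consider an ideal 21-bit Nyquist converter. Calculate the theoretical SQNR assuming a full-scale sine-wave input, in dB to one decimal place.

SNR ≈ 6.02·N + 1.76 dB = 6.02·21 + 1.76 = 128.18 dB.

128.2 dB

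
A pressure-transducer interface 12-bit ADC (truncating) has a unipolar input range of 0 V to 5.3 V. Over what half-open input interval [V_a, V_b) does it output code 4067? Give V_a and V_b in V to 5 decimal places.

LSB = 5.3/2^12 = 1.294 mV.
V_a = V_low + 4067·LSB = 5.26248 V; V_b = V_low + 4068·LSB = 5.26377 V.

[5.26248 V, 5.26377 V)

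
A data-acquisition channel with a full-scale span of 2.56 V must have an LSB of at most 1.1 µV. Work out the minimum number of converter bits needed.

Number of steps required ≥ 2.56 V / 1.1 µV = 2327272.73.
Need 2^N ≥ 2327272.73; 2^21 = 2097152, 2^22 = 4194304.
Minimum N = 22.

22 bits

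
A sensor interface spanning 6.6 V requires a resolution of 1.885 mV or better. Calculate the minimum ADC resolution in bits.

Number of steps required ≥ 6.6 V / 1.885 mV = 3501.33.
Need 2^N ≥ 3501.33; 2^11 = 2048, 2^12 = 4096.
Minimum N = 12.

12 bits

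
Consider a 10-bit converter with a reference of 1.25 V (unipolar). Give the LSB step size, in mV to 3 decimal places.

Full-scale span = 1.25 V.
LSB = 1.25 / 2^10 = 1.25 / 1024 = 0.0012207 V = 1.221 mV.

1.221 mV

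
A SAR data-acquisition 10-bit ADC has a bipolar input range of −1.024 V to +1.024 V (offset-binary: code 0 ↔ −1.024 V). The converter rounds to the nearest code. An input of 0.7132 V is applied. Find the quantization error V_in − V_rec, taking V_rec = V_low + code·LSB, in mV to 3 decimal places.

One LSB is 2.048 V / 1024 = 2.000 mV.
(0.7132 − (−1.024))/0.002 = 868.6000; round gives code 869.
Reconstructed: 0.714 V.
V_in − V_rec = -0.0008 V = -0.800 mV.

-0.800 mV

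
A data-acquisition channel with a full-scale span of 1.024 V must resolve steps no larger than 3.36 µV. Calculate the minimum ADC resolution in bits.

Number of steps required ≥ 1.024 V / 3.36 µV = 304761.90.
Need 2^N ≥ 304761.90; 2^18 = 262144, 2^19 = 524288.
Minimum N = 19.

19 bits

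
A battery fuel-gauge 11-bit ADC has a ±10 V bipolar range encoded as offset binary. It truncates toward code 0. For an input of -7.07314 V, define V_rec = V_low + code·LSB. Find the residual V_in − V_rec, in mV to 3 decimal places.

LSB = 20/2^11 = 9.766 mV.
(V_in − V_low)/LSB = (-7.07314 − (−10))/0.00976562 = 299.7105 → code 299 (floor).
V_rec = (−10) + 299·0.00976562 = -7.0800781 V.
V_in − V_rec = 0.00693812 V = 6.938 mV.

6.938 mV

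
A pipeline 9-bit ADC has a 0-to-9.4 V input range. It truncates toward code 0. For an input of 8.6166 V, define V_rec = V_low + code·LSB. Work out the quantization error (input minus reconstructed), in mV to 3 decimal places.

One LSB is 9.4 V / 512 = 18.359 mV.
(8.6166 − 0)/0.0183594 = 469.3297; ⌊·⌋ gives code 469.
Code 469 maps back to 0 + 469×0.0183594 V = 8.6105469 V.
Error = 8.6166 − 8.6105469 = 0.00605313 V = 6.053 mV.

6.053 mV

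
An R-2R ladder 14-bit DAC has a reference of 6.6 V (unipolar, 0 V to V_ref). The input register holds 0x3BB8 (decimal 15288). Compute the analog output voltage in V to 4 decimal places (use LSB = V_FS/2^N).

LSB = 6.6 V / 2^14 = 402.83 µV.
Code 0x3BB8 = 15288 decimal.
V_out = 0 + 15288 × 0.000402832 V = 6.1585 V.

6.1585 V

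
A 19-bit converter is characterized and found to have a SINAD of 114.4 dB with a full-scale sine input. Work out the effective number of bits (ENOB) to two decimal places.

18.71 bits

ENOB = (SINAD − 1.76) / 6.02 = (114.4 − 1.76)/6.02 = 18.711.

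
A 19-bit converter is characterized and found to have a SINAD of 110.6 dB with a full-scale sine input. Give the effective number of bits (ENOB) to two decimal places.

18.08 bits

ENOB = (SINAD − 1.76) / 6.02 = (110.6 − 1.76)/6.02 = 18.080.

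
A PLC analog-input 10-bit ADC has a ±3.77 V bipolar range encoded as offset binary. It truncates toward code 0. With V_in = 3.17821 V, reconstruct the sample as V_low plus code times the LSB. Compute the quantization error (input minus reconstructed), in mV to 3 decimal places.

One LSB is 7.54 V / 1024 = 7.363 mV.
(V_in − V_low)/LSB = (3.17821 − (−3.77))/0.00736328 = 943.6296 → code 943 (floor).
Reconstructed: 3.1735742 V.
Difference: 0.00463578 V → 4.636 mV.

4.636 mV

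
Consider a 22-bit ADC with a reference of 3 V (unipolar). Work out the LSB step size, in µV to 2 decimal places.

Full-scale span = 3 V.
LSB = 3 / 2^22 = 3 / 4194304 = 7.15256e-07 V = 0.72 µV.

0.72 µV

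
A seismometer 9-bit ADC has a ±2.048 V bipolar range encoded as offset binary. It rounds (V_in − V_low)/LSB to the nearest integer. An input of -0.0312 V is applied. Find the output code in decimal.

code 252

LSB = 4.096 V / 512 = 8.000 mV.
(V_in − V_low)/LSB = (-0.0312 − (−2.048)) / 0.008 = 252.100.
Round → code 252.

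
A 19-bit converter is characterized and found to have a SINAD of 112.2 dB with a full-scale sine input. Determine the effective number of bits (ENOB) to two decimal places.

ENOB = (SINAD − 1.76) / 6.02 = (112.2 − 1.76)/6.02 = 18.346.

18.35 bits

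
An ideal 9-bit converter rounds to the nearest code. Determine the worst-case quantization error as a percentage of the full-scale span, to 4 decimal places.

Rounding → worst-case error = ½ LSB = V_FS/2^10, so 100/1024 = 0.0976562 % of full scale.

0.0977 %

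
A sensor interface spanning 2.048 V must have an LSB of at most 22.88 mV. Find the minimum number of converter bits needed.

Number of steps required ≥ 2.048 V / 22.88 mV = 89.51.
Need 2^N ≥ 89.51; 2^6 = 64, 2^7 = 128.
Minimum N = 7.

7 bits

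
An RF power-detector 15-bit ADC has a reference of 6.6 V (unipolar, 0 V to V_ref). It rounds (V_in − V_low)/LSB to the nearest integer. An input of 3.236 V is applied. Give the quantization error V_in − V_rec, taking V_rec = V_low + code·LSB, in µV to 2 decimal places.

LSB = 6.6/2^15 = 201.42 µV.
Scaled input = 16066.2497 LSBs, so code = 16066.
V_rec = 0 + 16066·0.000201416 = 3.2359497 V.
V_in − V_rec = 5.0293e-05 V = 50.29 µV.

50.29 µV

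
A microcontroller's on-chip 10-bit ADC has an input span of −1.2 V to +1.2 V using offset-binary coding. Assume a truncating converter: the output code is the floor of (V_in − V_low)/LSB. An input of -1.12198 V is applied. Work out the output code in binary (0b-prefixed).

code 0b100001 (decimal 33)

With 1024 levels over 2.4 V, one step is 2.344 mV.
(V_in − V_low)/LSB = (-1.12198 − (−1.2)) / 0.00234375 = 33.289.
Floor → code 33.
In binary (0b-prefixed): 0b100001.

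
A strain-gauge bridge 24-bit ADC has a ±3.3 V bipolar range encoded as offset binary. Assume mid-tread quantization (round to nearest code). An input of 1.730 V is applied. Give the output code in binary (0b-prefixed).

Full-scale span = 6.6 V; LSB = 6.6/2^24 = 0.39 µV.
(1.730 − (−3.3)) / 3.93391e-07 = 12786272.194 LSBs.
So the output code is 12786272.
In binary (0b-prefixed): 0b110000110001101001100000.

code 0b110000110001101001100000 (decimal 12786272)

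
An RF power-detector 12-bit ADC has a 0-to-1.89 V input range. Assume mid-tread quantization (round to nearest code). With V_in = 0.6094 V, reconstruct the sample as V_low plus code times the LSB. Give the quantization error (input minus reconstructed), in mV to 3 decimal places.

LSB = 1.89/2^12 = 461.43 µV.
Scaled input = 1320.6891 LSBs, so code = 1321.
Reconstructed: 0.60954346 V.
Error = 0.6094 − 0.60954346 = -0.000143457 V = -0.143 mV.

-0.143 mV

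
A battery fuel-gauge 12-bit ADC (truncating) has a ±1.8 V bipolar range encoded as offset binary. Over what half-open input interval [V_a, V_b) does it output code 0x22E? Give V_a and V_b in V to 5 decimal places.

LSB = 3.6/2^12 = 0.879 mV.
Code 0x22E = 558 decimal.
V_a = V_low + 558·LSB = -1.30957 V; V_b = V_low + 559·LSB = -1.30869 V.

[-1.30957 V, -1.30869 V)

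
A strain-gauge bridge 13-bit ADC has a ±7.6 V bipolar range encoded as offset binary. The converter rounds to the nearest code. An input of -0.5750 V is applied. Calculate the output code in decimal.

LSB = 15.2 V / 8192 = 1.855 mV.
(V_in − V_low)/LSB = (-0.5750 − (−7.6)) / 0.00185547 = 3786.105.
Round → code 3786.

code 3786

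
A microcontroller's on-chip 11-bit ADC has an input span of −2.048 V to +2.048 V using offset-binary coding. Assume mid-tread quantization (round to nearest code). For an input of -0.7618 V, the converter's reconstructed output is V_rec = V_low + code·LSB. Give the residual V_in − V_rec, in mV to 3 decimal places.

0.200 mV

One LSB is 4.096 V / 2048 = 2.000 mV.
(-0.7618 − (−2.048))/0.002 = 643.1000; round gives code 643.
Reconstructed: -0.762 V.
Error = -0.7618 − (−0.762) = 0.0002 V = 0.200 mV.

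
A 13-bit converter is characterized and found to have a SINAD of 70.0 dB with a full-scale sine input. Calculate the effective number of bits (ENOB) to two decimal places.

11.34 bits

ENOB = (SINAD − 1.76) / 6.02 = (70.0 − 1.76)/6.02 = 11.336.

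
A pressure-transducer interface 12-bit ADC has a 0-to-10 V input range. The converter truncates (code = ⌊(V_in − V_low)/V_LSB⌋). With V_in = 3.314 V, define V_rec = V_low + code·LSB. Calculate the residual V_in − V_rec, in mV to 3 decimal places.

1.012 mV

LSB = 10/2^12 = 2.441 mV.
Scaled input = 1357.4144 LSBs, so code = 1357.
Reconstructed: 3.3129883 V.
V_in − V_rec = 0.00101172 V = 1.012 mV.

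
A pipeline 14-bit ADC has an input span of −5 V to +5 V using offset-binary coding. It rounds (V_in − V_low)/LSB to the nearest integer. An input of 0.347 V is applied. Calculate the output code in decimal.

LSB = 10 V / 16384 = 0.610 mV.
(V_in − V_low)/LSB = (0.347 − (−5)) / 0.000610352 = 8760.525.
round(8760.525) = 8761.

code 8761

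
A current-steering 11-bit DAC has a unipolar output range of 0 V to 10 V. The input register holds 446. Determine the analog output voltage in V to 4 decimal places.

2.1777 V

LSB = 10 V / 2^11 = 4.883 mV.
V_out = 0 + 446 × 0.00488281 V = 2.17773 V.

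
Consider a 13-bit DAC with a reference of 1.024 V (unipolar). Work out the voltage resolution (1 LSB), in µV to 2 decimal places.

125.00 µV

Full-scale span = 1.024 V.
LSB = 1.024 / 2^13 = 1.024 / 8192 = 0.000125 V = 125.00 µV.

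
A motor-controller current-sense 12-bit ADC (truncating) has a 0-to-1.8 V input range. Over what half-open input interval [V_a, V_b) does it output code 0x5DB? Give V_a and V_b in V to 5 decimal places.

LSB = 1.8/2^12 = 439.45 µV.
Code 0x5DB = 1499 decimal.
V_a = V_low + 1499·LSB = 0.65874 V; V_b = V_low + 1500·LSB = 0.65918 V.

[0.65874 V, 0.65918 V)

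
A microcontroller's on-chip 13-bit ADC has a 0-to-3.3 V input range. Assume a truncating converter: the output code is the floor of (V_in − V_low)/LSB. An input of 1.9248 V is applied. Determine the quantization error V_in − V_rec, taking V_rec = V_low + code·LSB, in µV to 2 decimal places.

68.55 µV

LSB = 3.3/2^13 = 402.83 µV.
Scaled input = 4778.1702 LSBs, so code = 4778.
Code 4778 maps back to 0 + 4778×0.000402832 V = 1.9247314 V.
V_in − V_rec = 6.85547e-05 V = 68.55 µV.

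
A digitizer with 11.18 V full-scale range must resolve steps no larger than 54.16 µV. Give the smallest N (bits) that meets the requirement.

Number of steps required ≥ 11.18 V / 54.16 µV = 206425.41.
Need 2^N ≥ 206425.41; 2^17 = 131072, 2^18 = 262144.
Minimum N = 18.

18 bits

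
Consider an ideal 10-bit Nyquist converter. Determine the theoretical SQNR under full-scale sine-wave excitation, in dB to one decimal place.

SNR ≈ 6.02·N + 1.76 dB = 6.02·10 + 1.76 = 61.96 dB.

62.0 dB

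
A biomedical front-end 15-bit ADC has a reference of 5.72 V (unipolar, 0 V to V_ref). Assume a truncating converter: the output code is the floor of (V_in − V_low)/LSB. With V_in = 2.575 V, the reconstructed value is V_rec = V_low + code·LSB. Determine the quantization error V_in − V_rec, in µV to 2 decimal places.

57.37 µV

One LSB is 5.72 V / 32768 = 174.56 µV.
(V_in − V_low)/LSB = (2.575 − 0)/0.000174561 = 14751.3287 → code 14751 (floor).
Code 14751 maps back to 0 + 14751×0.000174561 V = 2.5749426 V.
Error = 2.575 − 2.5749426 = 5.7373e-05 V = 57.37 µV.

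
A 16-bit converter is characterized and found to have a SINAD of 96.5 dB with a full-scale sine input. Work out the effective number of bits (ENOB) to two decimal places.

15.74 bits

ENOB = (SINAD − 1.76) / 6.02 = (96.5 − 1.76)/6.02 = 15.738.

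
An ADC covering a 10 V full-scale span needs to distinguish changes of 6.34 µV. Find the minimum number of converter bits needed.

Number of steps required ≥ 10 V / 6.34 µV = 1577287.07.
Need 2^N ≥ 1577287.07; 2^20 = 1048576, 2^21 = 2097152.
Minimum N = 21.

21 bits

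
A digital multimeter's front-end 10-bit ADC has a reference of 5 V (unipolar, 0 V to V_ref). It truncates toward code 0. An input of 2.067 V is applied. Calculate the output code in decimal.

code 423

With 1024 levels over 5 V, one step is 4.883 mV.
(2.067 − 0) / 0.00488281 = 423.322 LSBs.
⌊·⌋(423.322) = 423.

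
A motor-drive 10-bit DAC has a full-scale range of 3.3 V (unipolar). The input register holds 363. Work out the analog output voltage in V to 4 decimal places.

LSB = 3.3 V / 2^10 = 3.223 mV.
V_out = 0 + 363 × 0.00322266 V = 1.16982 V.

1.1698 V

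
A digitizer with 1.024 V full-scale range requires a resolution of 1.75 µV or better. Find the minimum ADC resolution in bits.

20 bits

Number of steps required ≥ 1.024 V / 1.75 µV = 585142.86.
Need 2^N ≥ 585142.86; 2^19 = 524288, 2^20 = 1048576.
Minimum N = 20.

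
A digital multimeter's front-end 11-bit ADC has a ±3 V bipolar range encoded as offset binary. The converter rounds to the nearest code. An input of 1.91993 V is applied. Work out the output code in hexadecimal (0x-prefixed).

code 0x68F (decimal 1679)

Full-scale span = 6 V; LSB = 6/2^11 = 2.930 mV.
Input sits at 1679.336 steps above V_low.
So the output code is 1679.
In hexadecimal (0x-prefixed): 0x68F.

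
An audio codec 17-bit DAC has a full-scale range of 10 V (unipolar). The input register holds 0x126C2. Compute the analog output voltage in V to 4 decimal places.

LSB = 10 V / 2^17 = 76.29 µV.
Code 0x126C2 = 75458 decimal.
V_out = 0 + 75458 × 7.62939e-05 V = 5.75699 V.

5.7570 V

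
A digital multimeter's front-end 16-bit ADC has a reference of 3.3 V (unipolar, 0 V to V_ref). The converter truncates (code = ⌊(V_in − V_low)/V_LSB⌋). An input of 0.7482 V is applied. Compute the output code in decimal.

code 14858

Full-scale span = 3.3 V; LSB = 3.3/2^16 = 50.35 µV.
(V_in − V_low)/LSB = (0.7482 − 0) / 5.0354e-05 = 14858.799.
Floor → code 14858.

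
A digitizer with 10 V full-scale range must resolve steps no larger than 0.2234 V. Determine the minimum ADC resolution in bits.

Number of steps required ≥ 10 V / 0.2234 V = 44.76.
Need 2^N ≥ 44.76; 2^5 = 32, 2^6 = 64.
Minimum N = 6.

6 bits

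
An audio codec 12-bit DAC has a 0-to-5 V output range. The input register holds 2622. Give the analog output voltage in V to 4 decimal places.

LSB = 5 V / 2^12 = 1.221 mV.
V_out = 0 + 2622 × 0.0012207 V = 3.20068 V.

3.2007 V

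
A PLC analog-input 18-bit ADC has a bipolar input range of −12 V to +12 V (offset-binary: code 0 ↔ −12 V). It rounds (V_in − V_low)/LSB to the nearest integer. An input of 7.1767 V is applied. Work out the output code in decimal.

Full-scale span = 24 V; LSB = 24/2^18 = 91.55 µV.
Input sits at 209460.702 steps above V_low.
So the output code is 209461.

code 209461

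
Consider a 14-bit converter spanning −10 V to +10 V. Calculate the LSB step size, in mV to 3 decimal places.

1.221 mV

Full-scale span = 20 V.
LSB = 20 / 2^14 = 20 / 16384 = 0.0012207 V = 1.221 mV.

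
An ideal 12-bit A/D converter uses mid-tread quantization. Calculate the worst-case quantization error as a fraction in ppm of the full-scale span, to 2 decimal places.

Rounding → worst-case error = ½ LSB = V_FS/2^13, so 1e+06/8192 = 122.07 ppm of full scale.

122.07 ppm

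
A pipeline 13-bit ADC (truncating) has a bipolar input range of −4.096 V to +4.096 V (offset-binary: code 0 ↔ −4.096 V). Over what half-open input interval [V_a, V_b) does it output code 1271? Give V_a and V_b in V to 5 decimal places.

LSB = 8.192/2^13 = 1.000 mV.
V_a = V_low + 1271·LSB = -2.825 V; V_b = V_low + 1272·LSB = -2.824 V.

[-2.82500 V, -2.82400 V)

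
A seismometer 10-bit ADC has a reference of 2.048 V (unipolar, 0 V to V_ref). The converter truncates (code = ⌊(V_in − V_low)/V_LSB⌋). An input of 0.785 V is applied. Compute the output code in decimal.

code 392

With 1024 levels over 2.048 V, one step is 2.000 mV.
Input sits at 392.500 steps above V_low.
Floor → code 392.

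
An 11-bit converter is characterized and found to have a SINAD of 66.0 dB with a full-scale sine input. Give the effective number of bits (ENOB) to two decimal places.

ENOB = (SINAD − 1.76) / 6.02 = (66.0 − 1.76)/6.02 = 10.671.

10.67 bits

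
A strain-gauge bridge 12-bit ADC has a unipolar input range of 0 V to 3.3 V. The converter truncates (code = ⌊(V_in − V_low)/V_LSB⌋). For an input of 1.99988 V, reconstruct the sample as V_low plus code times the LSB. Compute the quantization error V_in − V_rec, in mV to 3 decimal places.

0.222 mV

Step size: 3.3 V ÷ 2^12 = 0.806 mV.
(V_in − V_low)/LSB = (1.99988 − 0)/0.000805664 = 2482.2753 → code 2482 (floor).
Code 2482 maps back to 0 + 2482×0.000805664 V = 1.9996582 V.
V_in − V_rec = 0.000221797 V = 0.222 mV.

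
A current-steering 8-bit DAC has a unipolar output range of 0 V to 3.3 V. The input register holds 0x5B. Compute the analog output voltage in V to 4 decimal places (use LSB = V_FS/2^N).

1.1730 V

LSB = 3.3 V / 2^8 = 12.891 mV.
Code 0x5B = 91 decimal.
V_out = 0 + 91 × 0.0128906 V = 1.17305 V.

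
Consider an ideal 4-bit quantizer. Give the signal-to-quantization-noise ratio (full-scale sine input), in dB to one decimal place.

25.8 dB

SNR ≈ 6.02·N + 1.76 dB = 6.02·4 + 1.76 = 25.84 dB.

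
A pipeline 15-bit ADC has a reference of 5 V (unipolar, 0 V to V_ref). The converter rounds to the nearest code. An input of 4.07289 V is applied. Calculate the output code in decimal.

LSB = 5 V / 32768 = 152.59 µV.
Input sits at 26692.092 steps above V_low.
round(26692.092) = 26692.

code 26692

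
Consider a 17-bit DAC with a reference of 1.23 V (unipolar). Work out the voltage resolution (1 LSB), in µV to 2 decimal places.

9.38 µV

Full-scale span = 1.23 V.
LSB = 1.23 / 2^17 = 1.23 / 131072 = 9.38416e-06 V = 9.38 µV.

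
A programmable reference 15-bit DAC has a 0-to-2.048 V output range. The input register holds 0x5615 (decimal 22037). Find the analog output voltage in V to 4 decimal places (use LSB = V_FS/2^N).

LSB = 2.048 V / 2^15 = 62.50 µV.
Code 0x5615 = 22037 decimal.
V_out = 0 + 22037 × 6.25e-05 V = 1.37731 V.

1.3773 V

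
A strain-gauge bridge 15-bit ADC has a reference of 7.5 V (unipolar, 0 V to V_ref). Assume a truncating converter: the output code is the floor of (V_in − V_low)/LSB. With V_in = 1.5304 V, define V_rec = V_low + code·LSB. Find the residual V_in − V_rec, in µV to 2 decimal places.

96.04 µV

Step size: 7.5 V ÷ 2^15 = 228.88 µV.
Scaled input = 6686.4196 LSBs, so code = 6686.
Reconstructed: 1.530304 V.
Error = 1.5304 − 1.530304 = 9.60449e-05 V = 96.04 µV.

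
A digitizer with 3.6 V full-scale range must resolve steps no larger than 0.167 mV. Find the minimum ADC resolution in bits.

Number of steps required ≥ 3.6 V / 0.167 mV = 21556.89.
Need 2^N ≥ 21556.89; 2^14 = 16384, 2^15 = 32768.
Minimum N = 15.

15 bits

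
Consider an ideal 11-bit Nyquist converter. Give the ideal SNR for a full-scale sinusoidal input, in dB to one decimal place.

68.0 dB

SNR ≈ 6.02·N + 1.76 dB = 6.02·11 + 1.76 = 67.98 dB.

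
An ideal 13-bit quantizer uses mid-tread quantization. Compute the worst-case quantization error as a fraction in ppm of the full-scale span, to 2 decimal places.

Rounding → worst-case error = ½ LSB = V_FS/2^14, so 1e+06/16384 = 61.0352 ppm of full scale.

61.04 ppm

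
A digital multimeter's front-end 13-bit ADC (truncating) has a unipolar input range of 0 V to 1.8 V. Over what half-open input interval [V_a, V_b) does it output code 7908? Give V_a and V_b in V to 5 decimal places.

[1.73760 V, 1.73782 V)

LSB = 1.8/2^13 = 219.73 µV.
V_a = V_low + 7908·LSB = 1.7376 V; V_b = V_low + 7909·LSB = 1.73782 V.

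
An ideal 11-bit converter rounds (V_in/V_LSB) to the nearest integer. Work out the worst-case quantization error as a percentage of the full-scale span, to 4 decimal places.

0.0244 %

Rounding → worst-case error = ½ LSB = V_FS/2^12, so 100/4096 = 0.0244141 % of full scale.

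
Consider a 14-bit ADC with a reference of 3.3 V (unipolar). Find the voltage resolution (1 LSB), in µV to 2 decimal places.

Full-scale span = 3.3 V.
LSB = 3.3 / 2^14 = 3.3 / 16384 = 0.000201416 V = 201.42 µV.

201.42 µV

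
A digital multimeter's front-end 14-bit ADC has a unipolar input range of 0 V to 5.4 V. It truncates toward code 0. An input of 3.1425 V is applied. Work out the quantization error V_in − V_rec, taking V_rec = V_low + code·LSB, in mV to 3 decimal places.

LSB = 5.4/2^14 = 329.59 µV.
Scaled input = 9534.5778 LSBs, so code = 9534.
V_rec = 0 + 9534·0.00032959 = 3.1423096 V.
Difference: 0.00019043 V → 0.190 mV.

0.190 mV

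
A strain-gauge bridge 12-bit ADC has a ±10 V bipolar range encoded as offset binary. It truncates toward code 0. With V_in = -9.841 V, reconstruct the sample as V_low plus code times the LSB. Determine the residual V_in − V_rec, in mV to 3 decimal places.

One LSB is 20 V / 4096 = 4.883 mV.
(-9.841 − (−10))/0.00488281 = 32.5632; ⌊·⌋ gives code 32.
Reconstructed: -9.84375 V.
Error = -9.841 − (−9.84375) = 0.00275 V = 2.750 mV.

2.750 mV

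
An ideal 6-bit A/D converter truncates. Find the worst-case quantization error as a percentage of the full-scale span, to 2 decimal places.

1.56 %

Truncating → worst-case error = 1 LSB = V_FS/2^6, so 100/64 = 1.5625 % of full scale.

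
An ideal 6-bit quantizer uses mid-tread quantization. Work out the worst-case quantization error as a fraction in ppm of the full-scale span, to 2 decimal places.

7812.50 ppm

Rounding → worst-case error = ½ LSB = V_FS/2^7, so 1e+06/128 = 7812.5 ppm of full scale.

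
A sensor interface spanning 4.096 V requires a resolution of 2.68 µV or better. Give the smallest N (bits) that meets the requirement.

21 bits

Number of steps required ≥ 4.096 V / 2.68 µV = 1528358.21.
Need 2^N ≥ 1528358.21; 2^20 = 1048576, 2^21 = 2097152.
Minimum N = 21.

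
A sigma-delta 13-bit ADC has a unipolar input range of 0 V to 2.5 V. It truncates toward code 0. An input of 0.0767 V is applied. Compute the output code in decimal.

LSB = 2.5 V / 8192 = 305.18 µV.
(0.0767 − 0) / 0.000305176 = 251.331 LSBs.
Floor → code 251.

code 251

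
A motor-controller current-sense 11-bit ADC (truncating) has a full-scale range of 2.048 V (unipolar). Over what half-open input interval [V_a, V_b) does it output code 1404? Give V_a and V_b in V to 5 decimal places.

[1.40400 V, 1.40500 V)

LSB = 2.048/2^11 = 1.000 mV.
V_a = V_low + 1404·LSB = 1.404 V; V_b = V_low + 1405·LSB = 1.405 V.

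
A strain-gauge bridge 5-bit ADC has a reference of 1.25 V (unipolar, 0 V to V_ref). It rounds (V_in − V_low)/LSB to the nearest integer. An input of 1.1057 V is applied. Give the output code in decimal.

code 28

With 32 levels over 1.25 V, one step is 39.062 mV.
Input sits at 28.306 steps above V_low.
So the output code is 28.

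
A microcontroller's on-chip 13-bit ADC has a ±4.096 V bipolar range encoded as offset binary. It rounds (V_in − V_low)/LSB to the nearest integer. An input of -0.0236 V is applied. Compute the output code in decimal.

code 4072

Full-scale span = 8.192 V; LSB = 8.192/2^13 = 1.000 mV.
(-0.0236 − (−4.096)) / 0.001 = 4072.400 LSBs.
Round → code 4072.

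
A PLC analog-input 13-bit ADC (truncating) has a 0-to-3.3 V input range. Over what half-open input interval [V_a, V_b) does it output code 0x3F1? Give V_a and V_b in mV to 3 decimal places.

[406.458 mV, 406.860 mV)

LSB = 3.3/2^13 = 402.83 µV.
Code 0x3F1 = 1009 decimal.
V_a = V_low + 1009·LSB = 0.406458 V; V_b = V_low + 1010·LSB = 0.40686 V.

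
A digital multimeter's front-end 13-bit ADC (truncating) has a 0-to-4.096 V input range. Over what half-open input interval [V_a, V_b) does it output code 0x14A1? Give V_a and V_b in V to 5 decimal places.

[2.64050 V, 2.64100 V)

LSB = 4.096/2^13 = 0.500 mV.
Code 0x14A1 = 5281 decimal.
V_a = V_low + 5281·LSB = 2.6405 V; V_b = V_low + 5282·LSB = 2.641 V.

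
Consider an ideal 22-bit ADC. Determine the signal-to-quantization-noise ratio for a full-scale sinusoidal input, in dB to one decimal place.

134.2 dB

SNR ≈ 6.02·N + 1.76 dB = 6.02·22 + 1.76 = 134.20 dB.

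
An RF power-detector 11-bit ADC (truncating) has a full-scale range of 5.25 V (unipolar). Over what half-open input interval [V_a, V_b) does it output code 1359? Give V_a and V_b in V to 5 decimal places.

[3.48376 V, 3.48633 V)

LSB = 5.25/2^11 = 2.563 mV.
V_a = V_low + 1359·LSB = 3.48376 V; V_b = V_low + 1360·LSB = 3.48633 V.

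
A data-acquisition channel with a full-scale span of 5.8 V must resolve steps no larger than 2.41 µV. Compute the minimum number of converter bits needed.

22 bits

Number of steps required ≥ 5.8 V / 2.41 µV = 2406639.00.
Need 2^N ≥ 2406639.00; 2^21 = 2097152, 2^22 = 4194304.
Minimum N = 22.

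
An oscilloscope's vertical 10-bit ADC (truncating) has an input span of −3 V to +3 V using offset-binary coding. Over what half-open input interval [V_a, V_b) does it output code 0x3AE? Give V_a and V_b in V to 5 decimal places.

[2.51953 V, 2.52539 V)

LSB = 6/2^10 = 5.859 mV.
Code 0x3AE = 942 decimal.
V_a = V_low + 942·LSB = 2.51953 V; V_b = V_low + 943·LSB = 2.52539 V.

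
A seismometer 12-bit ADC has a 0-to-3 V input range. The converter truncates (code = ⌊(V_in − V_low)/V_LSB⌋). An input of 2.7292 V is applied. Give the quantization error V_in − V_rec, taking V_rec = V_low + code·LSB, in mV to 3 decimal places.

0.196 mV

Step size: 3 V ÷ 2^12 = 0.732 mV.
Scaled input = 3726.2677 LSBs, so code = 3726.
Reconstructed: 2.7290039 V.
Difference: 0.000196094 V → 0.196 mV.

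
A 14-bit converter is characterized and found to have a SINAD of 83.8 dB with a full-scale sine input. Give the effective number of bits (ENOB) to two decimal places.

13.63 bits

ENOB = (SINAD − 1.76) / 6.02 = (83.8 − 1.76)/6.02 = 13.628.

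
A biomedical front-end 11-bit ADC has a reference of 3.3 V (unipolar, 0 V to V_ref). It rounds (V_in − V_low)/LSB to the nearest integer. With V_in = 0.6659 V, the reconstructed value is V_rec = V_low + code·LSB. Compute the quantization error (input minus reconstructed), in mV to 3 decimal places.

0.421 mV

One LSB is 3.3 V / 2048 = 1.611 mV.
(V_in − V_low)/LSB = (0.6659 − 0)/0.00161133 = 413.2616 → code 413 (round).
Reconstructed: 0.66547852 V.
V_in − V_rec = 0.000421484 V = 0.421 mV.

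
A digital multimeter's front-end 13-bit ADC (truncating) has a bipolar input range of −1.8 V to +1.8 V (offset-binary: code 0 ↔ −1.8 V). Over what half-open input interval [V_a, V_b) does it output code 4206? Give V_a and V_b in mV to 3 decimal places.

LSB = 3.6/2^13 = 439.45 µV.
V_a = V_low + 4206·LSB = 0.0483398 V; V_b = V_low + 4207·LSB = 0.0487793 V.

[48.340 mV, 48.779 mV)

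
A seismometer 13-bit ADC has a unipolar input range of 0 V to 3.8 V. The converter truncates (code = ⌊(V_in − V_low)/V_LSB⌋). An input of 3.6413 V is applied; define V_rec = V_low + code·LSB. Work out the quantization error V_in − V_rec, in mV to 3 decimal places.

LSB = 3.8/2^13 = 463.87 µV.
(3.6413 − 0)/0.000463867 = 7849.8762; ⌊·⌋ gives code 7849.
Code 7849 maps back to 0 + 7849×0.000463867 V = 3.6408936 V.
Difference: 0.000406445 V → 0.406 mV.

0.406 mV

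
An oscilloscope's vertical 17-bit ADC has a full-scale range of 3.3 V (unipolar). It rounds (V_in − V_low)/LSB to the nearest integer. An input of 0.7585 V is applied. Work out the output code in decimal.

code 30127

LSB = 3.3 V / 131072 = 25.18 µV.
Input sits at 30126.701 steps above V_low.
So the output code is 30127.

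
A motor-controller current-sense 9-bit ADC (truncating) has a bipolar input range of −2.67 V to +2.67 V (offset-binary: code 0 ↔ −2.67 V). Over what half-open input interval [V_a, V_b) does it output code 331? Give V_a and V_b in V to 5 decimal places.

[0.78223 V, 0.79266 V)

LSB = 5.34/2^9 = 10.430 mV.
V_a = V_low + 331·LSB = 0.782227 V; V_b = V_low + 332·LSB = 0.792656 V.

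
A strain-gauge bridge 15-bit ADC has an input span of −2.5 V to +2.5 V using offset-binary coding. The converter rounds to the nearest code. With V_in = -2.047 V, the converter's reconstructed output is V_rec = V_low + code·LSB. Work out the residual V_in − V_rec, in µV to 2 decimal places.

-33.45 µV

LSB = 5/2^15 = 152.59 µV.
(V_in − V_low)/LSB = (-2.047 − (−2.5))/0.000152588 = 2968.7808 → code 2969 (round).
Reconstructed: -2.0469666 V.
Difference: -3.34473e-05 V → -33.45 µV.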